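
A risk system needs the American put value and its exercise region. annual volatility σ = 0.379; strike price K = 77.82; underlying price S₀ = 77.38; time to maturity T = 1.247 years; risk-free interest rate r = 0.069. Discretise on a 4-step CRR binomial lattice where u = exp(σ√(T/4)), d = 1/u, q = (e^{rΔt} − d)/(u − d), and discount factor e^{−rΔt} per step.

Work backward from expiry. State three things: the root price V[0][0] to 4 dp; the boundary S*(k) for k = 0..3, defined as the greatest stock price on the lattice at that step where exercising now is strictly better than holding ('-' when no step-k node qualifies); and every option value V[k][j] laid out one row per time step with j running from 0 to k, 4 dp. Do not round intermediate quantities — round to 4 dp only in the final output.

price = 10.1941
boundary = - - 50.6785 62.6219
tree:
10.1941
17.0183 3.7680
27.1415 7.5682 0.1061
36.8070 15.1981 0.2161 0.0000
44.6291 27.1415 0.4400 0.0000 0.0000

Δt=0.31175  u=1.23567  d=0.80928  q=0.49829  discount=0.97872
step 4 (expiry): payoffs max(K−S,0) = 44.6291 27.1415 0.4400 0.0000 0.0000
step 3: (k=3,j=0): S=41.0130, (K−S)⁺=36.8070, hold=35.1509 ⇒ V=36.8070 exercise | (k=3,j=1): S=62.6219, (K−S)⁺=15.1981, hold=13.5420 ⇒ V=15.1981 exercise | (k=3,j=2): S=95.6161, (K−S)⁺=0.0000, hold=0.2161 ⇒ V=0.2161 continue | (k=3,j=3): S=145.9943, (K−S)⁺=0.0000, hold=0.0000 ⇒ V=0.0000 continue  boundary S*=62.6219
step 2: (k=2,j=0): S=50.6785, (K−S)⁺=27.1415, hold=25.4854 ⇒ V=27.1415 exercise | (k=2,j=1): S=77.3800, (K−S)⁺=0.4400, hold=7.5682 ⇒ V=7.5682 continue | (k=2,j=2): S=118.1499, (K−S)⁺=0.0000, hold=0.1061 ⇒ V=0.1061 continue  boundary S*=50.6785
step 1: (k=1,j=0): S=62.6219, (K−S)⁺=15.1981, hold=17.0183 ⇒ V=17.0183 continue | (k=1,j=1): S=95.6161, (K−S)⁺=0.0000, hold=3.7680 ⇒ V=3.7680 continue  boundary S*=-
step 0: (k=0,j=0): S=77.3800, (K−S)⁺=0.4400, hold=10.1941 ⇒ V=10.1941 continue  boundary S*=-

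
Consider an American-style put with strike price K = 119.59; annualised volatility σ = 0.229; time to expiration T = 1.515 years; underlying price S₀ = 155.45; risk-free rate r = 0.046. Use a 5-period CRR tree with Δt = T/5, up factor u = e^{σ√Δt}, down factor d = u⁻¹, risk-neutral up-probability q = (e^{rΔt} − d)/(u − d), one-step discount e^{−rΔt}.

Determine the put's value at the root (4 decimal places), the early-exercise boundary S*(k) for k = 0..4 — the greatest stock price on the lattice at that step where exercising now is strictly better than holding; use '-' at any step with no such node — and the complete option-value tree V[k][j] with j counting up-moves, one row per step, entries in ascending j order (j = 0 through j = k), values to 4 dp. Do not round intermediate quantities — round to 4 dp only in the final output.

Δt=0.30300, u=1.13434, d=0.88157, q=0.52405, disc=e^(-rΔt)=0.98616
k=5 terminal: V=max(K-S,0) → 36.8210 13.0882 0.0000 0.0000 0.0000 0.0000
k=4: j=0 S=93.8885 intr=25.7015 cont=24.0462 V=25.7015[EX]; j=1 S=120.8096 intr=0.0000 cont=6.1431 V=6.1431[hold]; j=2 S=155.4500 intr=0.0000 cont=0.0000 V=0.0000[hold]; j=3 S=200.0230 intr=0.0000 cont=0.0000 V=0.0000[hold]; j=4 S=257.3766 intr=0.0000 cont=0.0000 V=0.0000[hold]  S*(4)=93.8885
k=3: j=0 S=106.5018 intr=13.0882 cont=15.2379 V=15.2379[hold]; j=1 S=137.0396 intr=0.0000 cont=2.8833 V=2.8833[hold]; j=2 S=176.3337 intr=0.0000 cont=0.0000 V=0.0000[hold]; j=3 S=226.8948 intr=0.0000 cont=0.0000 V=0.0000[hold]  S*(3)=-
k=2: j=0 S=120.8096 intr=0.0000 cont=8.6421 V=8.6421[hold]; j=1 S=155.4500 intr=0.0000 cont=1.3533 V=1.3533[hold]; j=2 S=200.0230 intr=0.0000 cont=0.0000 V=0.0000[hold]  S*(2)=-
k=1: j=0 S=137.0396 intr=0.0000 cont=4.7556 V=4.7556[hold]; j=1 S=176.3337 intr=0.0000 cont=0.6352 V=0.6352[hold]  S*(1)=-
k=0: j=0 S=155.4500 intr=0.0000 cont=2.5604 V=2.5604[hold]  S*(0)=-

price = 2.5604
boundary = - - - - 93.8885
tree:
2.5604
4.7556 0.6352
8.6421 1.3533 0.0000
15.2379 2.8833 0.0000 0.0000
25.7015 6.1431 0.0000 0.0000 0.0000
36.8210 13.0882 0.0000 0.0000 0.0000 0.0000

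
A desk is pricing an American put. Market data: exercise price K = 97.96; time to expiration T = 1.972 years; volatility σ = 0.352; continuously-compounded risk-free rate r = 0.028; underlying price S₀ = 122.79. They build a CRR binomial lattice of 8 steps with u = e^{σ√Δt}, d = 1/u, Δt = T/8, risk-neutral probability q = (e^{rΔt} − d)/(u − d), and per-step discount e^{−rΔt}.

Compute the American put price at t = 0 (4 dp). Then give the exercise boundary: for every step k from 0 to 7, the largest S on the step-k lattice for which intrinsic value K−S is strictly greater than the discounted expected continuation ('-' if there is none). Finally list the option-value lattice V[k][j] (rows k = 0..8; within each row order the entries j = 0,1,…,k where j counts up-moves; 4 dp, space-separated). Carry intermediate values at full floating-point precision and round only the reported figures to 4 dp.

price = 9.9456
boundary = - - - - - 51.2470 61.0334 72.6886
tree:
9.9456
14.4439 5.1411
20.4251 8.0733 1.9897
27.9887 12.4003 3.4299 0.4342
36.9537 18.5321 5.8342 0.8345 0.0000
46.7130 26.7536 9.7560 1.6040 0.0000 0.0000
54.9302 36.9266 15.9499 3.0831 0.0000 0.0000 0.0000
61.8298 46.7130 25.2714 5.9260 0.0000 0.0000 0.0000 0.0000
67.6231 54.9302 36.9266 11.3904 0.0000 0.0000 0.0000 0.0000 0.0000

Δt=0.24650, u=1.19096, d=0.83966, q=0.47613, disc=e^(-rΔt)=0.99312
k=8 terminal: V=max(K-S,0) → 67.6231 54.9302 36.9266 11.3904 0.0000 0.0000 0.0000 0.0000 0.0000
k=7: j=0 S=36.1302 intr=61.8298 cont=61.1560 V=61.8298[EX]; j=1 S=51.2470 intr=46.7130 cont=46.0392 V=46.7130[EX]; j=2 S=72.6886 intr=25.2714 cont=24.5976 V=25.2714[EX]; j=3 S=103.1013 intr=0.0000 cont=5.9260 V=5.9260[hold]; j=4 S=146.2386 intr=0.0000 cont=0.0000 V=0.0000[hold]; j=5 S=207.4243 intr=0.0000 cont=0.0000 V=0.0000[hold]; j=6 S=294.2100 intr=0.0000 cont=0.0000 V=0.0000[hold]; j=7 S=417.3066 intr=0.0000 cont=0.0000 V=0.0000[hold]  S*(7)=72.6886
k=6: j=0 S=43.0298 intr=54.9302 cont=54.2564 V=54.9302[EX]; j=1 S=61.0334 intr=36.9266 cont=36.2528 V=36.9266[EX]; j=2 S=86.5696 intr=11.3904 cont=15.9499 V=15.9499[hold]; j=3 S=122.7900 intr=0.0000 cont=3.0831 V=3.0831[hold]; j=4 S=174.1650 intr=0.0000 cont=0.0000 V=0.0000[hold]; j=5 S=247.0350 intr=0.0000 cont=0.0000 V=0.0000[hold]; j=6 S=350.3938 intr=0.0000 cont=0.0000 V=0.0000[hold]  S*(6)=61.0334
k=5: j=0 S=51.2470 intr=46.7130 cont=46.0392 V=46.7130[EX]; j=1 S=72.6886 intr=25.2714 cont=26.7536 V=26.7536[hold]; j=2 S=103.1013 intr=0.0000 cont=9.7560 V=9.7560[hold]; j=3 S=146.2386 intr=0.0000 cont=1.6040 V=1.6040[hold]; j=4 S=207.4243 intr=0.0000 cont=0.0000 V=0.0000[hold]; j=5 S=294.2100 intr=0.0000 cont=0.0000 V=0.0000[hold]  S*(5)=51.2470
k=4: j=0 S=61.0334 intr=36.9266 cont=36.9537 V=36.9537[hold]; j=1 S=86.5696 intr=11.3904 cont=18.5321 V=18.5321[hold]; j=2 S=122.7900 intr=0.0000 cont=5.8342 V=5.8342[hold]; j=3 S=174.1650 intr=0.0000 cont=0.8345 V=0.8345[hold]; j=4 S=247.0350 intr=0.0000 cont=0.0000 V=0.0000[hold]  S*(4)=-
k=3: j=0 S=72.6886 intr=25.2714 cont=27.9887 V=27.9887[hold]; j=1 S=103.1013 intr=0.0000 cont=12.4003 V=12.4003[hold]; j=2 S=146.2386 intr=0.0000 cont=3.4299 V=3.4299[hold]; j=3 S=207.4243 intr=0.0000 cont=0.4342 V=0.4342[hold]  S*(3)=-
k=2: j=0 S=86.5696 intr=11.3904 cont=20.4251 V=20.4251[hold]; j=1 S=122.7900 intr=0.0000 cont=8.0733 V=8.0733[hold]; j=2 S=174.1650 intr=0.0000 cont=1.9897 V=1.9897[hold]  S*(2)=-
k=1: j=0 S=103.1013 intr=0.0000 cont=14.4439 V=14.4439[hold]; j=1 S=146.2386 intr=0.0000 cont=5.1411 V=5.1411[hold]  S*(1)=-
k=0: j=0 S=122.7900 intr=0.0000 cont=9.9456 V=9.9456[hold]  S*(0)=-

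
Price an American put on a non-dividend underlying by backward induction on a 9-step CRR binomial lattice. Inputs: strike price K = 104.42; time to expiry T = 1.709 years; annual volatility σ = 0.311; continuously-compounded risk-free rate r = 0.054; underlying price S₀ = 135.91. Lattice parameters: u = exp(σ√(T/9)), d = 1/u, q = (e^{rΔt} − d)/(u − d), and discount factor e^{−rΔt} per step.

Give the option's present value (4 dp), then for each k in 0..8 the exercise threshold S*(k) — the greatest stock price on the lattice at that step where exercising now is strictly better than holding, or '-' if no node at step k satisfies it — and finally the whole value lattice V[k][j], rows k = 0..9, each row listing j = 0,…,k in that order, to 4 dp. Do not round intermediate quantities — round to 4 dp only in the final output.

price = 5.3477
boundary = - - - - - 69.0190 79.0361 69.0190 79.0361
tree:
5.3477
8.2742 2.5780
12.4867 4.2990 0.9377
18.3054 7.0175 1.7124 0.1946
25.9489 11.1600 3.0856 0.3965 0.0000
35.4010 17.1805 5.4651 0.8077 0.0000 0.0000
44.1484 25.3839 9.4612 1.6455 0.0000 0.0000 0.0000
51.7873 35.4010 15.8674 3.3523 0.0000 0.0000 0.0000 0.0000
58.4580 44.1484 25.3839 6.8294 0.0000 0.0000 0.0000 0.0000 0.0000
64.2832 51.7873 35.4010 13.9131 0.0000 0.0000 0.0000 0.0000 0.0000 0.0000

Δt=0.18989  u=1.14513  d=0.87326  q=0.50408  discount=0.98980
step 9 (expiry): payoffs max(K−S,0) = 64.2832 51.7873 35.4010 13.9131 0.0000 0.0000 0.0000 0.0000 0.0000 0.0000
step 8: (k=8,j=0): S=45.9620, (K−S)⁺=58.4580, hold=57.3927 ⇒ V=58.4580 exercise | (k=8,j=1): S=60.2716, (K−S)⁺=44.1484, hold=43.0832 ⇒ V=44.1484 exercise | (k=8,j=2): S=79.0361, (K−S)⁺=25.3839, hold=24.3187 ⇒ V=25.3839 exercise | (k=8,j=3): S=103.6426, (K−S)⁺=0.7774, hold=6.8294 ⇒ V=6.8294 continue | (k=8,j=4): S=135.9100, (K−S)⁺=0.0000, hold=0.0000 ⇒ V=0.0000 continue | (k=8,j=5): S=178.2233, (K−S)⁺=0.0000, hold=0.0000 ⇒ V=0.0000 continue | (k=8,j=6): S=233.7101, (K−S)⁺=0.0000, hold=0.0000 ⇒ V=0.0000 continue | (k=8,j=7): S=306.4718, (K−S)⁺=0.0000, hold=0.0000 ⇒ V=0.0000 continue | (k=8,j=8): S=401.8865, (K−S)⁺=0.0000, hold=0.0000 ⇒ V=0.0000 continue  boundary S*=79.0361
step 7: (k=7,j=0): S=52.6327, (K−S)⁺=51.7873, hold=50.7220 ⇒ V=51.7873 exercise | (k=7,j=1): S=69.0190, (K−S)⁺=35.4010, hold=34.3357 ⇒ V=35.4010 exercise | (k=7,j=2): S=90.5069, (K−S)⁺=13.9131, hold=15.8674 ⇒ V=15.8674 continue | (k=7,j=3): S=118.6847, (K−S)⁺=0.0000, hold=3.3523 ⇒ V=3.3523 continue | (k=7,j=4): S=155.6352, (K−S)⁺=0.0000, hold=0.0000 ⇒ V=0.0000 continue | (k=7,j=5): S=204.0896, (K−S)⁺=0.0000, hold=0.0000 ⇒ V=0.0000 continue | (k=7,j=6): S=267.6295, (K−S)⁺=0.0000, hold=0.0000 ⇒ V=0.0000 continue | (k=7,j=7): S=350.9514, (K−S)⁺=0.0000, hold=0.0000 ⇒ V=0.0000 continue  boundary S*=69.0190
step 6: (k=6,j=0): S=60.2716, (K−S)⁺=44.1484, hold=43.0832 ⇒ V=44.1484 exercise | (k=6,j=1): S=79.0361, (K−S)⁺=25.3839, hold=25.2938 ⇒ V=25.3839 exercise | (k=6,j=2): S=103.6426, (K−S)⁺=0.7774, hold=9.4612 ⇒ V=9.4612 continue | (k=6,j=3): S=135.9100, (K−S)⁺=0.0000, hold=1.6455 ⇒ V=1.6455 continue | (k=6,j=4): S=178.2233, (K−S)⁺=0.0000, hold=0.0000 ⇒ V=0.0000 continue | (k=6,j=5): S=233.7101, (K−S)⁺=0.0000, hold=0.0000 ⇒ V=0.0000 continue | (k=6,j=6): S=306.4718, (K−S)⁺=0.0000, hold=0.0000 ⇒ V=0.0000 continue  boundary S*=79.0361
step 5: (k=5,j=0): S=69.0190, (K−S)⁺=35.4010, hold=34.3357 ⇒ V=35.4010 exercise | (k=5,j=1): S=90.5069, (K−S)⁺=13.9131, hold=17.1805 ⇒ V=17.1805 continue | (k=5,j=2): S=118.6847, (K−S)⁺=0.0000, hold=5.4651 ⇒ V=5.4651 continue | (k=5,j=3): S=155.6352, (K−S)⁺=0.0000, hold=0.8077 ⇒ V=0.8077 continue | (k=5,j=4): S=204.0896, (K−S)⁺=0.0000, hold=0.0000 ⇒ V=0.0000 continue | (k=5,j=5): S=267.6295, (K−S)⁺=0.0000, hold=0.0000 ⇒ V=0.0000 continue  boundary S*=69.0190
step 4: (k=4,j=0): S=79.0361, (K−S)⁺=25.3839, hold=25.9489 ⇒ V=25.9489 continue | (k=4,j=1): S=103.6426, (K−S)⁺=0.7774, hold=11.1600 ⇒ V=11.1600 continue | (k=4,j=2): S=135.9100, (K−S)⁺=0.0000, hold=3.0856 ⇒ V=3.0856 continue | (k=4,j=3): S=178.2233, (K−S)⁺=0.0000, hold=0.3965 ⇒ V=0.3965 continue | (k=4,j=4): S=233.7101, (K−S)⁺=0.0000, hold=0.0000 ⇒ V=0.0000 continue  boundary S*=-
step 3: (k=3,j=0): S=90.5069, (K−S)⁺=13.9131, hold=18.3054 ⇒ V=18.3054 continue | (k=3,j=1): S=118.6847, (K−S)⁺=0.0000, hold=7.0175 ⇒ V=7.0175 continue | (k=3,j=2): S=155.6352, (K−S)⁺=0.0000, hold=1.7124 ⇒ V=1.7124 continue | (k=3,j=3): S=204.0896, (K−S)⁺=0.0000, hold=0.1946 ⇒ V=0.1946 continue  boundary S*=-
step 2: (k=2,j=0): S=103.6426, (K−S)⁺=0.7774, hold=12.4867 ⇒ V=12.4867 continue | (k=2,j=1): S=135.9100, (K−S)⁺=0.0000, hold=4.2990 ⇒ V=4.2990 continue | (k=2,j=2): S=178.2233, (K−S)⁺=0.0000, hold=0.9377 ⇒ V=0.9377 continue  boundary S*=-
step 1: (k=1,j=0): S=118.6847, (K−S)⁺=0.0000, hold=8.2742 ⇒ V=8.2742 continue | (k=1,j=1): S=155.6352, (K−S)⁺=0.0000, hold=2.5780 ⇒ V=2.5780 continue  boundary S*=-
step 0: (k=0,j=0): S=135.9100, (K−S)⁺=0.0000, hold=5.3477 ⇒ V=5.3477 continue  boundary S*=-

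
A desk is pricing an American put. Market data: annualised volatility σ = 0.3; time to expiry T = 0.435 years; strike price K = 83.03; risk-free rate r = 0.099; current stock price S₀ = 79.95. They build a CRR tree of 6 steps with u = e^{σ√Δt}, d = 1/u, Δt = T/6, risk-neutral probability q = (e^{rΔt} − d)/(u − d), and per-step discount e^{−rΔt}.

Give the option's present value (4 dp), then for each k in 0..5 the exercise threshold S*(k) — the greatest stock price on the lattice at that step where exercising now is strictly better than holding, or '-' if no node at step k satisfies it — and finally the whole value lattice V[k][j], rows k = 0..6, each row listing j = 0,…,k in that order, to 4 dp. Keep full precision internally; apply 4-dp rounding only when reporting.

Δt=0.07250, u=1.08413, d=0.92240, q=0.52436, disc=e^(-rΔt)=0.99285
k=6 terminal: V=max(K-S,0) → 33.7885 25.1547 15.0070 3.0800 0.0000 0.0000 0.0000
k=5: j=0 S=53.3842 intr=29.6458 cont=29.0520 V=29.6458[EX]; j=1 S=62.7444 intr=20.2856 cont=19.6918 V=20.2856[EX]; j=2 S=73.7458 intr=9.2842 cont=8.6904 V=9.2842[EX]; j=3 S=86.6762 intr=0.0000 cont=1.4545 V=1.4545[hold]; j=4 S=101.8737 intr=0.0000 cont=0.0000 V=0.0000[hold]; j=5 S=119.7359 intr=0.0000 cont=0.0000 V=0.0000[hold]  S*(5)=73.7458
k=4: j=0 S=57.8753 intr=25.1547 cont=24.5608 V=25.1547[EX]; j=1 S=68.0230 intr=15.0070 cont=14.4131 V=15.0070[EX]; j=2 S=79.9500 intr=3.0800 cont=5.1416 V=5.1416[hold]; j=3 S=93.9682 intr=0.0000 cont=0.6869 V=0.6869[hold]; j=4 S=110.4443 intr=0.0000 cont=0.0000 V=0.0000[hold]  S*(4)=68.0230
k=3: j=0 S=62.7444 intr=20.2856 cont=19.6918 V=20.2856[EX]; j=1 S=73.7458 intr=9.2842 cont=9.7637 V=9.7637[hold]; j=2 S=86.6762 intr=0.0000 cont=2.7857 V=2.7857[hold]; j=3 S=101.8737 intr=0.0000 cont=0.3244 V=0.3244[hold]  S*(3)=62.7444
k=2: j=0 S=68.0230 intr=15.0070 cont=14.6628 V=15.0070[EX]; j=1 S=79.9500 intr=3.0800 cont=6.0611 V=6.0611[hold]; j=2 S=93.9682 intr=0.0000 cont=1.4844 V=1.4844[hold]  S*(2)=68.0230
k=1: j=0 S=73.7458 intr=9.2842 cont=10.2424 V=10.2424[hold]; j=1 S=86.6762 intr=0.0000 cont=3.6351 V=3.6351[hold]  S*(1)=-
k=0: j=0 S=79.9500 intr=3.0800 cont=6.7293 V=6.7293[hold]  S*(0)=-

price = 6.7293
boundary = - - 68.0230 62.7444 68.0230 73.7458
tree:
6.7293
10.2424 3.6351
15.0070 6.0611 1.4844
20.2856 9.7637 2.7857 0.3244
25.1547 15.0070 5.1416 0.6869 0.0000
29.6458 20.2856 9.2842 1.4545 0.0000 0.0000
33.7885 25.1547 15.0070 3.0800 0.0000 0.0000 0.0000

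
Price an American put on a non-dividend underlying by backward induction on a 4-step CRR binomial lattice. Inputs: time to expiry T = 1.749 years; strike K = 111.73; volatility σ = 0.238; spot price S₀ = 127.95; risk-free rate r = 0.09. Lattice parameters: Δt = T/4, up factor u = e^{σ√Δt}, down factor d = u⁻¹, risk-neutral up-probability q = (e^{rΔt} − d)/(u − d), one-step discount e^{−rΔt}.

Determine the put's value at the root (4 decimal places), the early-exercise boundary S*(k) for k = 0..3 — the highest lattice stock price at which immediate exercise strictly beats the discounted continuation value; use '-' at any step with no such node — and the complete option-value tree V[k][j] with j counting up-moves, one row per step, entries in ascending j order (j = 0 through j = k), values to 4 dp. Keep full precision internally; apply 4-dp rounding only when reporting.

price = 4.1697
boundary = - - 93.3994 79.7988
tree:
4.1697
8.8927 1.1414
18.3306 2.8798 0.0000
31.9312 7.2655 0.0000 0.0000
43.5514 18.3306 0.0000 0.0000 0.0000

Δt=0.43725  u=1.17044  d=0.85438  q=0.58773  discount=0.96141
step 4 (expiry): payoffs max(K−S,0) = 43.5514 18.3306 0.0000 0.0000 0.0000
step 3: (k=3,j=0): S=79.7988, (K−S)⁺=31.9312, hold=27.6198 ⇒ V=31.9312 exercise | (k=3,j=1): S=109.3181, (K−S)⁺=2.4119, hold=7.2655 ⇒ V=7.2655 continue | (k=3,j=2): S=149.7574, (K−S)⁺=0.0000, hold=0.0000 ⇒ V=0.0000 continue | (k=3,j=3): S=205.1561, (K−S)⁺=0.0000, hold=0.0000 ⇒ V=0.0000 continue  boundary S*=79.7988
step 2: (k=2,j=0): S=93.3994, (K−S)⁺=18.3306, hold=16.7617 ⇒ V=18.3306 exercise | (k=2,j=1): S=127.9500, (K−S)⁺=0.0000, hold=2.8798 ⇒ V=2.8798 continue | (k=2,j=2): S=175.2816, (K−S)⁺=0.0000, hold=0.0000 ⇒ V=0.0000 continue  boundary S*=93.3994
step 1: (k=1,j=0): S=109.3181, (K−S)⁺=2.4119, hold=8.8927 ⇒ V=8.8927 continue | (k=1,j=1): S=149.7574, (K−S)⁺=0.0000, hold=1.1414 ⇒ V=1.1414 continue  boundary S*=-
step 0: (k=0,j=0): S=127.9500, (K−S)⁺=0.0000, hold=4.1697 ⇒ V=4.1697 continue  boundary S*=-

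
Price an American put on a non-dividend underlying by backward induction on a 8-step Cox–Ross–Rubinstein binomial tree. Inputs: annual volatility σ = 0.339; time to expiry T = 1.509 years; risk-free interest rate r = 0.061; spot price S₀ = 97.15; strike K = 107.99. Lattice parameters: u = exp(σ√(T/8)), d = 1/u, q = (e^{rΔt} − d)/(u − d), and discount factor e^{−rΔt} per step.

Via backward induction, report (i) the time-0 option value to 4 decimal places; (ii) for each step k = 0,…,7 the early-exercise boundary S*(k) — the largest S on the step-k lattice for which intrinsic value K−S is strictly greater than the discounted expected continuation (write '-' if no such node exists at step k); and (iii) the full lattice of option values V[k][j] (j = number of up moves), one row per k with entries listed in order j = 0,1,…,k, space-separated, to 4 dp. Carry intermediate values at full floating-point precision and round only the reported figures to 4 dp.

params: Δt=0.18862 u=1.15862 d=0.86309 q=0.50242 e^(-rΔt)=0.98856
t_8 payoffs: 78.0736 67.8301 54.0791 35.6198 10.8400 0.0000 0.0000 0.0000 0.0000
t_7: node(7,0) S=34.6618 payoff=73.3282 vs cont=72.0927 → 73.3282 [stop]  node(7,1) S=46.5302 payoff=61.4598 vs cont=60.2244 → 61.4598 [stop]  node(7,2) S=62.4623 payoff=45.5277 vs cont=44.2923 → 45.5277 [stop]  node(7,3) S=83.8496 payoff=24.1404 vs cont=22.9049 → 24.1404 [stop]  node(7,4) S=112.5601 payoff=0.0000 vs cont=5.3321 → 5.3321 [wait]  node(7,5) S=151.1011 payoff=0.0000 vs cont=0.0000 → 0.0000 [wait]  node(7,6) S=202.8387 payoff=0.0000 vs cont=0.0000 → 0.0000 [wait]  node(7,7) S=272.2915 payoff=0.0000 vs cont=0.0000 → 0.0000 [wait]  ⇒ S*(7)=83.8496
t_6: node(6,0) S=40.1599 payoff=67.8301 vs cont=66.5946 → 67.8301 [stop]  node(6,1) S=53.9109 payoff=54.0791 vs cont=52.8437 → 54.0791 [stop]  node(6,2) S=72.3702 payoff=35.6198 vs cont=34.3844 → 35.6198 [stop]  node(6,3) S=97.1500 payoff=10.8400 vs cont=14.5227 → 14.5227 [wait]  node(6,4) S=130.4145 payoff=0.0000 vs cont=2.6228 → 2.6228 [wait]  node(6,5) S=175.0690 payoff=0.0000 vs cont=0.0000 → 0.0000 [wait]  node(6,6) S=235.0133 payoff=0.0000 vs cont=0.0000 → 0.0000 [wait]  ⇒ S*(6)=72.3702
t_5: node(5,0) S=46.5302 payoff=61.4598 vs cont=60.2244 → 61.4598 [stop]  node(5,1) S=62.4623 payoff=45.5277 vs cont=44.2923 → 45.5277 [stop]  node(5,2) S=83.8496 payoff=24.1404 vs cont=24.7340 → 24.7340 [wait]  node(5,3) S=112.5601 payoff=0.0000 vs cont=8.4462 → 8.4462 [wait]  node(5,4) S=151.1011 payoff=0.0000 vs cont=1.2901 → 1.2901 [wait]  node(5,5) S=202.8387 payoff=0.0000 vs cont=0.0000 → 0.0000 [wait]  ⇒ S*(5)=62.4623
t_4: node(4,0) S=53.9109 payoff=54.0791 vs cont=52.8437 → 54.0791 [stop]  node(4,1) S=72.3702 payoff=35.6198 vs cont=34.6793 → 35.6198 [stop]  node(4,2) S=97.1500 payoff=10.8400 vs cont=16.3614 → 16.3614 [wait]  node(4,3) S=130.4145 payoff=0.0000 vs cont=4.7954 → 4.7954 [wait]  node(4,4) S=175.0690 payoff=0.0000 vs cont=0.6346 → 0.6346 [wait]  ⇒ S*(4)=72.3702
t_3: node(3,0) S=62.4623 payoff=45.5277 vs cont=44.2923 → 45.5277 [stop]  node(3,1) S=83.8496 payoff=24.1404 vs cont=25.6473 → 25.6473 [wait]  node(3,2) S=112.5601 payoff=0.0000 vs cont=10.4297 → 10.4297 [wait]  node(3,3) S=151.1011 payoff=0.0000 vs cont=2.6740 → 2.6740 [wait]  ⇒ S*(3)=62.4623
t_2: node(2,0) S=72.3702 payoff=35.6198 vs cont=35.1328 → 35.6198 [stop]  node(2,1) S=97.1500 payoff=10.8400 vs cont=17.7958 → 17.7958 [wait]  node(2,2) S=130.4145 payoff=0.0000 vs cont=6.4584 → 6.4584 [wait]  ⇒ S*(2)=72.3702
t_1: node(1,0) S=83.8496 payoff=24.1404 vs cont=26.3597 → 26.3597 [wait]  node(1,1) S=112.5601 payoff=0.0000 vs cont=11.9612 → 11.9612 [wait]  ⇒ S*(1)=-
t_0: node(0,0) S=97.1500 payoff=10.8400 vs cont=18.9068 → 18.9068 [wait]  ⇒ S*(0)=-

price = 18.9068
boundary = - - 72.3702 62.4623 72.3702 62.4623 72.3702 83.8496
tree:
18.9068
26.3597 11.9612
35.6198 17.7958 6.4584
45.5277 25.6473 10.4297 2.6740
54.0791 35.6198 16.3614 4.7954 0.6346
61.4598 45.5277 24.7340 8.4462 1.2901 0.0000
67.8301 54.0791 35.6198 14.5227 2.6228 0.0000 0.0000
73.3282 61.4598 45.5277 24.1404 5.3321 0.0000 0.0000 0.0000
78.0736 67.8301 54.0791 35.6198 10.8400 0.0000 0.0000 0.0000 0.0000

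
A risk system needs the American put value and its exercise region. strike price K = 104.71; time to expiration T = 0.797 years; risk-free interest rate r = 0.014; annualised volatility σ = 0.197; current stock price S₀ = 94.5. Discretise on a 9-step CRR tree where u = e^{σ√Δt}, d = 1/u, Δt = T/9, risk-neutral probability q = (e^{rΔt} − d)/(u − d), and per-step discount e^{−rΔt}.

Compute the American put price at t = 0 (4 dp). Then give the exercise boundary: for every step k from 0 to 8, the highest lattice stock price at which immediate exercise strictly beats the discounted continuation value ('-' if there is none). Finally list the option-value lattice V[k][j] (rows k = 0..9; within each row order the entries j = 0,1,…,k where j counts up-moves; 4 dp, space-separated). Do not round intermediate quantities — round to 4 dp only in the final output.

price = 12.7401
boundary = - - - 79.2596 84.0450 79.2596 84.0450 89.1193 94.5000
tree:
12.7401
16.5220 8.9279
20.8150 12.1997 5.6245
25.4504 16.1554 8.2095 3.0111
29.9633 20.6650 11.6120 4.7716 1.2293
34.2193 25.4504 15.8282 7.3556 2.1570 0.2894
38.2329 29.9633 20.6650 10.9515 3.7189 0.5748 0.0000
42.0180 34.2193 25.4504 15.5907 6.2635 1.1417 0.0000 0.0000
45.5876 38.2329 29.9633 20.6650 10.2100 2.2678 0.0000 0.0000 0.0000
48.9540 42.0180 34.2193 25.4504 15.5907 4.5044 0.0000 0.0000 0.0000 0.0000

Δt=0.08856  u=1.06038  d=0.94306  q=0.49592  discount=0.99876
step 9 (expiry): payoffs max(K−S,0) = 48.9540 42.0180 34.2193 25.4504 15.5907 4.5044 0.0000 0.0000 0.0000 0.0000
step 8: (k=8,j=0): S=59.1224, (K−S)⁺=45.5876, hold=45.4579 ⇒ V=45.5876 exercise | (k=8,j=1): S=66.4771, (K−S)⁺=38.2329, hold=38.1032 ⇒ V=38.2329 exercise | (k=8,j=2): S=74.7467, (K−S)⁺=29.9633, hold=29.8336 ⇒ V=29.9633 exercise | (k=8,j=3): S=84.0450, (K−S)⁺=20.6650, hold=20.5353 ⇒ V=20.6650 exercise | (k=8,j=4): S=94.5000, (K−S)⁺=10.2100, hold=10.0803 ⇒ V=10.2100 exercise | (k=8,j=5): S=106.2556, (K−S)⁺=0.0000, hold=2.2678 ⇒ V=2.2678 continue | (k=8,j=6): S=119.4736, (K−S)⁺=0.0000, hold=0.0000 ⇒ V=0.0000 continue | (k=8,j=7): S=134.3358, (K−S)⁺=0.0000, hold=0.0000 ⇒ V=0.0000 continue | (k=8,j=8): S=151.0469, (K−S)⁺=0.0000, hold=0.0000 ⇒ V=0.0000 continue  boundary S*=94.5000
step 7: (k=7,j=0): S=62.6920, (K−S)⁺=42.0180, hold=41.8883 ⇒ V=42.0180 exercise | (k=7,j=1): S=70.4907, (K−S)⁺=34.2193, hold=34.0896 ⇒ V=34.2193 exercise | (k=7,j=2): S=79.2596, (K−S)⁺=25.4504, hold=25.3207 ⇒ V=25.4504 exercise | (k=7,j=3): S=89.1193, (K−S)⁺=15.5907, hold=15.4610 ⇒ V=15.5907 exercise | (k=7,j=4): S=100.2056, (K−S)⁺=4.5044, hold=6.2635 ⇒ V=6.2635 continue | (k=7,j=5): S=112.6709, (K−S)⁺=0.0000, hold=1.1417 ⇒ V=1.1417 continue | (k=7,j=6): S=126.6869, (K−S)⁺=0.0000, hold=0.0000 ⇒ V=0.0000 continue | (k=7,j=7): S=142.4465, (K−S)⁺=0.0000, hold=0.0000 ⇒ V=0.0000 continue  boundary S*=89.1193
step 6: (k=6,j=0): S=66.4771, (K−S)⁺=38.2329, hold=38.1032 ⇒ V=38.2329 exercise | (k=6,j=1): S=74.7467, (K−S)⁺=29.9633, hold=29.8336 ⇒ V=29.9633 exercise | (k=6,j=2): S=84.0450, (K−S)⁺=20.6650, hold=20.5353 ⇒ V=20.6650 exercise | (k=6,j=3): S=94.5000, (K−S)⁺=10.2100, hold=10.9515 ⇒ V=10.9515 continue | (k=6,j=4): S=106.2556, (K−S)⁺=0.0000, hold=3.7189 ⇒ V=3.7189 continue | (k=6,j=5): S=119.4736, (K−S)⁺=0.0000, hold=0.5748 ⇒ V=0.5748 continue | (k=6,j=6): S=134.3358, (K−S)⁺=0.0000, hold=0.0000 ⇒ V=0.0000 continue  boundary S*=84.0450
step 5: (k=5,j=0): S=70.4907, (K−S)⁺=34.2193, hold=34.0896 ⇒ V=34.2193 exercise | (k=5,j=1): S=79.2596, (K−S)⁺=25.4504, hold=25.3207 ⇒ V=25.4504 exercise | (k=5,j=2): S=89.1193, (K−S)⁺=15.5907, hold=15.8282 ⇒ V=15.8282 continue | (k=5,j=3): S=100.2056, (K−S)⁺=4.5044, hold=7.3556 ⇒ V=7.3556 continue | (k=5,j=4): S=112.6709, (K−S)⁺=0.0000, hold=2.1570 ⇒ V=2.1570 continue | (k=5,j=5): S=126.6869, (K−S)⁺=0.0000, hold=0.2894 ⇒ V=0.2894 continue  boundary S*=79.2596
step 4: (k=4,j=0): S=74.7467, (K−S)⁺=29.9633, hold=29.8336 ⇒ V=29.9633 exercise | (k=4,j=1): S=84.0450, (K−S)⁺=20.6650, hold=20.6529 ⇒ V=20.6650 exercise | (k=4,j=2): S=94.5000, (K−S)⁺=10.2100, hold=11.6120 ⇒ V=11.6120 continue | (k=4,j=3): S=106.2556, (K−S)⁺=0.0000, hold=4.7716 ⇒ V=4.7716 continue | (k=4,j=4): S=119.4736, (K−S)⁺=0.0000, hold=1.2293 ⇒ V=1.2293 continue  boundary S*=84.0450
step 3: (k=3,j=0): S=79.2596, (K−S)⁺=25.4504, hold=25.3207 ⇒ V=25.4504 exercise | (k=3,j=1): S=89.1193, (K−S)⁺=15.5907, hold=16.1554 ⇒ V=16.1554 continue | (k=3,j=2): S=100.2056, (K−S)⁺=4.5044, hold=8.2095 ⇒ V=8.2095 continue | (k=3,j=3): S=112.6709, (K−S)⁺=0.0000, hold=3.0111 ⇒ V=3.0111 continue  boundary S*=79.2596
step 2: (k=2,j=0): S=84.0450, (K−S)⁺=20.6650, hold=20.8150 ⇒ V=20.8150 continue | (k=2,j=1): S=94.5000, (K−S)⁺=10.2100, hold=12.1997 ⇒ V=12.1997 continue | (k=2,j=2): S=106.2556, (K−S)⁺=0.0000, hold=5.6245 ⇒ V=5.6245 continue  boundary S*=-
step 1: (k=1,j=0): S=89.1193, (K−S)⁺=15.5907, hold=16.5220 ⇒ V=16.5220 continue | (k=1,j=1): S=100.2056, (K−S)⁺=4.5044, hold=8.9279 ⇒ V=8.9279 continue  boundary S*=-
step 0: (k=0,j=0): S=94.5000, (K−S)⁺=10.2100, hold=12.7401 ⇒ V=12.7401 continue  boundary S*=-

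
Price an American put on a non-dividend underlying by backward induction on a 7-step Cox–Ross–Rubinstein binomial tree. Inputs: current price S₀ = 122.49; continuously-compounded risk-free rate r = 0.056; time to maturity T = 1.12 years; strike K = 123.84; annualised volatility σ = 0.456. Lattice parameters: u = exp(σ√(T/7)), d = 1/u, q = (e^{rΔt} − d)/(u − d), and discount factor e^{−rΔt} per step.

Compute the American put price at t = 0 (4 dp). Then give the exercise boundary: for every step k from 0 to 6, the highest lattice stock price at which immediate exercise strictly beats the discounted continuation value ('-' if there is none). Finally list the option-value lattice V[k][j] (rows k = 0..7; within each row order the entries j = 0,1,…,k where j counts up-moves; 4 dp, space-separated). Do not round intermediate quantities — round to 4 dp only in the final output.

Δt=0.16000, u=1.20009, d=0.83327, q=0.47906, disc=e^(-rΔt)=0.99108
k=7 terminal: V=max(K-S,0) → 89.6741 74.6333 52.9713 21.7730 0.0000 0.0000 0.0000 0.0000
k=6: j=0 S=41.0024 intr=82.8376 cont=81.7330 V=82.8376[EX]; j=1 S=59.0526 intr=64.7874 cont=63.6827 V=64.7874[EX]; j=2 S=85.0492 intr=38.7908 cont=37.6862 V=38.7908[EX]; j=3 S=122.4900 intr=1.3500 cont=11.2412 V=11.2412[hold]; j=4 S=176.4133 intr=0.0000 cont=0.0000 V=0.0000[hold]; j=5 S=254.0750 intr=0.0000 cont=0.0000 V=0.0000[hold]; j=6 S=365.9254 intr=0.0000 cont=0.0000 V=0.0000[hold]  S*(6)=85.0492
k=5: j=0 S=49.2067 intr=74.6333 cont=73.5287 V=74.6333[EX]; j=1 S=70.8687 intr=52.9713 cont=51.8666 V=52.9713[EX]; j=2 S=102.0670 intr=21.7730 cont=25.3646 V=25.3646[hold]; j=3 S=146.9995 intr=0.0000 cont=5.8038 V=5.8038[hold]; j=4 S=211.7125 intr=0.0000 cont=0.0000 V=0.0000[hold]; j=5 S=304.9139 intr=0.0000 cont=0.0000 V=0.0000[hold]  S*(5)=70.8687
k=4: j=0 S=59.0526 intr=64.7874 cont=63.6827 V=64.7874[EX]; j=1 S=85.0492 intr=38.7908 cont=39.3914 V=39.3914[hold]; j=2 S=122.4900 intr=1.3500 cont=15.8511 V=15.8511[hold]; j=3 S=176.4133 intr=0.0000 cont=2.9964 V=2.9964[hold]; j=4 S=254.0750 intr=0.0000 cont=0.0000 V=0.0000[hold]  S*(4)=59.0526
k=3: j=0 S=70.8687 intr=52.9713 cont=52.1518 V=52.9713[EX]; j=1 S=102.0670 intr=21.7730 cont=27.8634 V=27.8634[hold]; j=2 S=146.9995 intr=0.0000 cont=9.6065 V=9.6065[hold]; j=3 S=211.7125 intr=0.0000 cont=1.5470 V=1.5470[hold]  S*(3)=70.8687
k=2: j=0 S=85.0492 intr=38.7908 cont=40.5778 V=40.5778[hold]; j=1 S=122.4900 intr=1.3500 cont=18.9467 V=18.9467[hold]; j=2 S=176.4133 intr=0.0000 cont=5.6942 V=5.6942[hold]  S*(2)=-
k=1: j=0 S=102.0670 intr=21.7730 cont=29.9457 V=29.9457[hold]; j=1 S=146.9995 intr=0.0000 cont=12.4856 V=12.4856[hold]  S*(1)=-
k=0: j=0 S=122.4900 intr=1.3500 cont=21.3887 V=21.3887[hold]  S*(0)=-

price = 21.3887
boundary = - - - 70.8687 59.0526 70.8687 85.0492
tree:
21.3887
29.9457 12.4856
40.5778 18.9467 5.6942
52.9713 27.8634 9.6065 1.5470
64.7874 39.3914 15.8511 2.9964 0.0000
74.6333 52.9713 25.3646 5.8038 0.0000 0.0000
82.8376 64.7874 38.7908 11.2412 0.0000 0.0000 0.0000
89.6741 74.6333 52.9713 21.7730 0.0000 0.0000 0.0000 0.0000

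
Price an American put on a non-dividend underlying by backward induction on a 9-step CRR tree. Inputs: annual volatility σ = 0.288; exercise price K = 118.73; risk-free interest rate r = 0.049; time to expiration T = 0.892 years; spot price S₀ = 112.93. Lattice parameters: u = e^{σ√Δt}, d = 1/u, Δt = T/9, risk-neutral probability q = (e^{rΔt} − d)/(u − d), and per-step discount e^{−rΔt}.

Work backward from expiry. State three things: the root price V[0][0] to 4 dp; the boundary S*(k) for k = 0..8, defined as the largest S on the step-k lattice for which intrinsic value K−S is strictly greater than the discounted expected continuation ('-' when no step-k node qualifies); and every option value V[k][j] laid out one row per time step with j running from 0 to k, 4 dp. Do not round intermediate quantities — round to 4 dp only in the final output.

price = 13.3928
boundary = - - - 86.0359 78.5784 86.0359 94.2011 86.0359 94.2011
tree:
13.3928
18.6106 8.3904
25.0804 12.4273 4.5012
32.6941 17.8344 7.2294 1.8615
40.1516 24.6671 11.2866 3.3088 0.4560
46.9627 32.6941 17.0108 5.7660 0.9242 0.0000
53.1834 40.1516 24.5289 9.7809 1.8729 0.0000 0.0000
58.8650 46.9627 32.6941 15.9627 3.7956 0.0000 0.0000 0.0000
64.0540 53.1834 40.1516 24.5289 7.6921 0.0000 0.0000 0.0000 0.0000
68.7933 58.8650 46.9627 32.6941 15.5887 0.0000 0.0000 0.0000 0.0000 0.0000

params: Δt=0.09911 u=1.09491 d=0.91332 q=0.50416 e^(-rΔt)=0.99516
t_9 payoffs: 68.7933 58.8650 46.9627 32.6941 15.5887 0.0000 0.0000 0.0000 0.0000 0.0000
t_8: node(8,0) S=54.6760 payoff=64.0540 vs cont=63.4788 → 64.0540 [stop]  node(8,1) S=65.5466 payoff=53.1834 vs cont=52.6082 → 53.1834 [stop]  node(8,2) S=78.5784 payoff=40.1516 vs cont=39.5764 → 40.1516 [stop]  node(8,3) S=94.2011 payoff=24.5289 vs cont=23.9536 → 24.5289 [stop]  node(8,4) S=112.9300 payoff=5.8000 vs cont=7.6921 → 7.6921 [wait]  node(8,5) S=135.3825 payoff=0.0000 vs cont=0.0000 → 0.0000 [wait]  node(8,6) S=162.2989 payoff=0.0000 vs cont=0.0000 → 0.0000 [wait]  node(8,7) S=194.5668 payoff=0.0000 vs cont=0.0000 → 0.0000 [wait]  node(8,8) S=233.2502 payoff=0.0000 vs cont=0.0000 → 0.0000 [wait]  ⇒ S*(8)=94.2011
t_7: node(7,0) S=59.8650 payoff=58.8650 vs cont=58.2898 → 58.8650 [stop]  node(7,1) S=71.7673 payoff=46.9627 vs cont=46.3875 → 46.9627 [stop]  node(7,2) S=86.0359 payoff=32.6941 vs cont=32.1189 → 32.6941 [stop]  node(7,3) S=103.1413 payoff=15.5887 vs cont=15.9627 → 15.9627 [wait]  node(7,4) S=123.6477 payoff=0.0000 vs cont=3.7956 → 3.7956 [wait]  node(7,5) S=148.2310 payoff=0.0000 vs cont=0.0000 → 0.0000 [wait]  node(7,6) S=177.7020 payoff=0.0000 vs cont=0.0000 → 0.0000 [wait]  node(7,7) S=213.0323 payoff=0.0000 vs cont=0.0000 → 0.0000 [wait]  ⇒ S*(7)=86.0359
t_6: node(6,0) S=65.5466 payoff=53.1834 vs cont=52.6082 → 53.1834 [stop]  node(6,1) S=78.5784 payoff=40.1516 vs cont=39.5764 → 40.1516 [stop]  node(6,2) S=94.2011 payoff=24.5289 vs cont=24.1413 → 24.5289 [stop]  node(6,3) S=112.9300 payoff=5.8000 vs cont=9.7809 → 9.7809 [wait]  node(6,4) S=135.3825 payoff=0.0000 vs cont=1.8729 → 1.8729 [wait]  node(6,5) S=162.2989 payoff=0.0000 vs cont=0.0000 → 0.0000 [wait]  node(6,6) S=194.5668 payoff=0.0000 vs cont=0.0000 → 0.0000 [wait]  ⇒ S*(6)=94.2011
t_5: node(5,0) S=71.7673 payoff=46.9627 vs cont=46.3875 → 46.9627 [stop]  node(5,1) S=86.0359 payoff=32.6941 vs cont=32.1189 → 32.6941 [stop]  node(5,2) S=103.1413 payoff=15.5887 vs cont=17.0108 → 17.0108 [wait]  node(5,3) S=123.6477 payoff=0.0000 vs cont=5.7660 → 5.7660 [wait]  node(5,4) S=148.2310 payoff=0.0000 vs cont=0.9242 → 0.9242 [wait]  node(5,5) S=177.7020 payoff=0.0000 vs cont=0.0000 → 0.0000 [wait]  ⇒ S*(5)=86.0359
t_4: node(4,0) S=78.5784 payoff=40.1516 vs cont=39.5764 → 40.1516 [stop]  node(4,1) S=94.2011 payoff=24.5289 vs cont=24.6671 → 24.6671 [wait]  node(4,2) S=112.9300 payoff=5.8000 vs cont=11.2866 → 11.2866 [wait]  node(4,3) S=135.3825 payoff=0.0000 vs cont=3.3088 → 3.3088 [wait]  node(4,4) S=162.2989 payoff=0.0000 vs cont=0.4560 → 0.4560 [wait]  ⇒ S*(4)=78.5784
t_3: node(3,0) S=86.0359 payoff=32.6941 vs cont=32.1883 → 32.6941 [stop]  node(3,1) S=103.1413 payoff=15.5887 vs cont=17.8344 → 17.8344 [wait]  node(3,2) S=123.6477 payoff=0.0000 vs cont=7.2294 → 7.2294 [wait]  node(3,3) S=148.2310 payoff=0.0000 vs cont=1.8615 → 1.8615 [wait]  ⇒ S*(3)=86.0359
t_2: node(2,0) S=94.2011 payoff=24.5289 vs cont=25.0804 → 25.0804 [wait]  node(2,1) S=112.9300 payoff=5.8000 vs cont=12.4273 → 12.4273 [wait]  node(2,2) S=135.3825 payoff=0.0000 vs cont=4.5012 → 4.5012 [wait]  ⇒ S*(2)=-
t_1: node(1,0) S=103.1413 payoff=15.5887 vs cont=18.6106 → 18.6106 [wait]  node(1,1) S=123.6477 payoff=0.0000 vs cont=8.3904 → 8.3904 [wait]  ⇒ S*(1)=-
t_0: node(0,0) S=112.9300 payoff=5.8000 vs cont=13.3928 → 13.3928 [wait]  ⇒ S*(0)=-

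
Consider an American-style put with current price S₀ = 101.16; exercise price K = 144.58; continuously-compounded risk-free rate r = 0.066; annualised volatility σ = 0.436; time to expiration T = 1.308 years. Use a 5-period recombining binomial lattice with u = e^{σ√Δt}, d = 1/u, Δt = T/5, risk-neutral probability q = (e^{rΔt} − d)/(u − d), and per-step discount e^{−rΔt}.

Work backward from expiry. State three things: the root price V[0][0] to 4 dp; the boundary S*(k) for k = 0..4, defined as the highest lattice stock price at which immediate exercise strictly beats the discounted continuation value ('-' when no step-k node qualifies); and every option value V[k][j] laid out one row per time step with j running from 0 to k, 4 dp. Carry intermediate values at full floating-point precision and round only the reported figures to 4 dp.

price = 46.6831
boundary = - 80.9396 64.7610 80.9396 101.1600
tree:
46.6831
63.6404 30.2297
79.8190 44.8800 15.6505
92.7638 63.6404 26.4332 4.6824
103.1211 79.8190 43.4200 9.2183 0.0000
111.4081 92.7638 63.6404 18.1481 0.0000 0.0000

Δt=0.26160, u=1.24982, d=0.80011, q=0.48321, disc=e^(-rΔt)=0.98288
k=5 terminal: V=max(K-S,0) → 111.4081 92.7638 63.6404 18.1481 0.0000 0.0000
k=4: j=0 S=41.4589 intr=103.1211 cont=100.6463 V=103.1211[EX]; j=1 S=64.7610 intr=79.8190 cont=77.3442 V=79.8190[EX]; j=2 S=101.1600 intr=43.4200 cont=40.9452 V=43.4200[EX]; j=3 S=158.0172 intr=0.0000 cont=9.2183 V=9.2183[hold]; j=4 S=246.8311 intr=0.0000 cont=0.0000 V=0.0000[hold]  S*(4)=101.1600
k=3: j=0 S=51.8162 intr=92.7638 cont=90.2890 V=92.7638[EX]; j=1 S=80.9396 intr=63.6404 cont=61.1656 V=63.6404[EX]; j=2 S=126.4319 intr=18.1481 cont=26.4332 V=26.4332[hold]; j=3 S=197.4932 intr=0.0000 cont=4.6824 V=4.6824[hold]  S*(3)=80.9396
k=2: j=0 S=64.7610 intr=79.8190 cont=77.3442 V=79.8190[EX]; j=1 S=101.1600 intr=43.4200 cont=44.8800 V=44.8800[hold]; j=2 S=158.0172 intr=0.0000 cont=15.6505 V=15.6505[hold]  S*(2)=64.7610
k=1: j=0 S=80.9396 intr=63.6404 cont=61.8590 V=63.6404[EX]; j=1 S=126.4319 intr=18.1481 cont=30.2297 V=30.2297[hold]  S*(1)=80.9396
k=0: j=0 S=101.1600 intr=43.4200 cont=46.6831 V=46.6831[hold]  S*(0)=-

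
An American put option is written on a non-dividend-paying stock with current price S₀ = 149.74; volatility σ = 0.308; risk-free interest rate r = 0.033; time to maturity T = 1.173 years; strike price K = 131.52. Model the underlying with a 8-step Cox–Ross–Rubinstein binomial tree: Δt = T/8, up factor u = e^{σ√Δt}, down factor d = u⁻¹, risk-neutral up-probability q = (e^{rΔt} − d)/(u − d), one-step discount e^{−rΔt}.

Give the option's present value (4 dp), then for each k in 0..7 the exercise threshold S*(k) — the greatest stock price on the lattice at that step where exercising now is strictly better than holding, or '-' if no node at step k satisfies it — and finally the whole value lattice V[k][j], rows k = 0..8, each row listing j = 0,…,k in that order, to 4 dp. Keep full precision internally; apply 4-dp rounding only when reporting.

price = 9.6822
boundary = - - - - 93.4239 83.0306 93.4239 105.1182
tree:
9.6822
14.2914 5.0009
20.5134 7.9841 1.9584
28.4950 12.4440 3.4408 0.4414
38.0961 18.8259 5.9528 0.8715 0.0000
48.4894 27.4316 10.0930 1.7206 0.0000 0.0000
57.7265 38.0961 16.6499 3.3973 0.0000 0.0000 0.0000
65.9359 48.4894 26.4018 6.7076 0.0000 0.0000 0.0000 0.0000
73.2321 57.7265 38.0961 13.2436 0.0000 0.0000 0.0000 0.0000 0.0000

params: Δt=0.14663 u=1.12517 d=0.88875 q=0.49107 e^(-rΔt)=0.99517
t_8 payoffs: 73.2321 57.7265 38.0961 13.2436 0.0000 0.0000 0.0000 0.0000 0.0000
t_7: node(7,0) S=65.5841 payoff=65.9359 vs cont=65.3011 → 65.9359 [stop]  node(7,1) S=83.0306 payoff=48.4894 vs cont=47.8546 → 48.4894 [stop]  node(7,2) S=105.1182 payoff=26.4018 vs cont=25.7669 → 26.4018 [stop]  node(7,3) S=133.0816 payoff=0.0000 vs cont=6.7076 → 6.7076 [wait]  node(7,4) S=168.4837 payoff=0.0000 vs cont=0.0000 → 0.0000 [wait]  node(7,5) S=213.3033 payoff=0.0000 vs cont=0.0000 → 0.0000 [wait]  node(7,6) S=270.0459 payoff=0.0000 vs cont=0.0000 → 0.0000 [wait]  node(7,7) S=341.8829 payoff=0.0000 vs cont=0.0000 → 0.0000 [wait]  ⇒ S*(7)=105.1182
t_6: node(6,0) S=73.7935 payoff=57.7265 vs cont=57.0916 → 57.7265 [stop]  node(6,1) S=93.4239 payoff=38.0961 vs cont=37.4612 → 38.0961 [stop]  node(6,2) S=118.2764 payoff=13.2436 vs cont=16.6499 → 16.6499 [wait]  node(6,3) S=149.7400 payoff=0.0000 vs cont=3.3973 → 3.3973 [wait]  node(6,4) S=189.5735 payoff=0.0000 vs cont=0.0000 → 0.0000 [wait]  node(6,5) S=240.0035 payoff=0.0000 vs cont=0.0000 → 0.0000 [wait]  node(6,6) S=303.8487 payoff=0.0000 vs cont=0.0000 → 0.0000 [wait]  ⇒ S*(6)=93.4239
t_5: node(5,0) S=83.0306 payoff=48.4894 vs cont=47.8546 → 48.4894 [stop]  node(5,1) S=105.1182 payoff=26.4018 vs cont=27.4316 → 27.4316 [wait]  node(5,2) S=133.0816 payoff=0.0000 vs cont=10.0930 → 10.0930 [wait]  node(5,3) S=168.4837 payoff=0.0000 vs cont=1.7206 → 1.7206 [wait]  node(5,4) S=213.3033 payoff=0.0000 vs cont=0.0000 → 0.0000 [wait]  node(5,5) S=270.0459 payoff=0.0000 vs cont=0.0000 → 0.0000 [wait]  ⇒ S*(5)=83.0306
t_4: node(4,0) S=93.4239 payoff=38.0961 vs cont=37.9645 → 38.0961 [stop]  node(4,1) S=118.2764 payoff=13.2436 vs cont=18.8259 → 18.8259 [wait]  node(4,2) S=149.7400 payoff=0.0000 vs cont=5.9528 → 5.9528 [wait]  node(4,3) S=189.5735 payoff=0.0000 vs cont=0.8715 → 0.8715 [wait]  node(4,4) S=240.0035 payoff=0.0000 vs cont=0.0000 → 0.0000 [wait]  ⇒ S*(4)=93.4239
t_3: node(3,0) S=105.1182 payoff=26.4018 vs cont=28.4950 → 28.4950 [wait]  node(3,1) S=133.0816 payoff=0.0000 vs cont=12.4440 → 12.4440 [wait]  node(3,2) S=168.4837 payoff=0.0000 vs cont=3.4408 → 3.4408 [wait]  node(3,3) S=213.3033 payoff=0.0000 vs cont=0.4414 → 0.4414 [wait]  ⇒ S*(3)=-
t_2: node(2,0) S=118.2764 payoff=13.2436 vs cont=20.5134 → 20.5134 [wait]  node(2,1) S=149.7400 payoff=0.0000 vs cont=7.9841 → 7.9841 [wait]  node(2,2) S=189.5735 payoff=0.0000 vs cont=1.9584 → 1.9584 [wait]  ⇒ S*(2)=-
t_1: node(1,0) S=133.0816 payoff=0.0000 vs cont=14.2914 → 14.2914 [wait]  node(1,1) S=168.4837 payoff=0.0000 vs cont=5.0009 → 5.0009 [wait]  ⇒ S*(1)=-
t_0: node(0,0) S=149.7400 payoff=0.0000 vs cont=9.6822 → 9.6822 [wait]  ⇒ S*(0)=-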